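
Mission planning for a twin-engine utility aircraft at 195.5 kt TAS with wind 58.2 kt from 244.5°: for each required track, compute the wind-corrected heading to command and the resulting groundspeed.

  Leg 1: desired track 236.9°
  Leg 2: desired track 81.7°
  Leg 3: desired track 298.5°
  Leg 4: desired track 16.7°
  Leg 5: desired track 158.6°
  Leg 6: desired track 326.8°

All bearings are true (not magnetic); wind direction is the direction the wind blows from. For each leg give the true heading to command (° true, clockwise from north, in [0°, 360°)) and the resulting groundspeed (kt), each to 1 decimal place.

Leg 1: heading=239.2°, groundspeed=137.7 kt
Leg 2: heading=86.8°, groundspeed=250.3 kt
Leg 3: heading=284.6°, groundspeed=155.5 kt
Leg 4: heading=4.0°, groundspeed=229.8 kt
Leg 5: heading=175.9°, groundspeed=182.5 kt
Leg 6: heading=309.6°, groundspeed=179.0 kt

Leg 1: desired track 236.9°; wind correction +2.3° → command heading 239.2°, groundspeed 137.7 kt
Leg 2: desired track 81.7°; wind correction +5.1° → command heading 86.8°, groundspeed 250.3 kt
Leg 3: desired track 298.5°; wind correction -13.9° → command heading 284.6°, groundspeed 155.5 kt
Leg 4: desired track 16.7°; wind correction -12.7° → command heading 4.0°, groundspeed 229.8 kt
Leg 5: desired track 158.6°; wind correction +17.3° → command heading 175.9°, groundspeed 182.5 kt
Leg 6: desired track 326.8°; wind correction -17.2° → command heading 309.6°, groundspeed 179.0 kt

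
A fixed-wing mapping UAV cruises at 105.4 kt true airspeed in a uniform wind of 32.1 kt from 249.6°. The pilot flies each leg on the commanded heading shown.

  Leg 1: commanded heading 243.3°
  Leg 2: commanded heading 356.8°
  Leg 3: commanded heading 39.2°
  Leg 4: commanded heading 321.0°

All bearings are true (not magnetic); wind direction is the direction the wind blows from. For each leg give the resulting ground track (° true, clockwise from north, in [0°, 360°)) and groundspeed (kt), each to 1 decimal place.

Leg 1: track=240.6°, groundspeed=73.6 kt
Leg 2: track=11.7°, groundspeed=118.9 kt
Leg 3: track=46.2°, groundspeed=134.1 kt
Leg 4: track=338.7°, groundspeed=99.9 kt

Leg 1: heading 243.3°; drift -2.7° → track 240.6°, groundspeed 73.6 kt
Leg 2: heading 356.8°; drift +14.9° → track 11.7°, groundspeed 118.9 kt
Leg 3: heading 39.2°; drift +7.0° → track 46.2°, groundspeed 134.1 kt
Leg 4: heading 321.0°; drift +17.7° → track 338.7°, groundspeed 99.9 kt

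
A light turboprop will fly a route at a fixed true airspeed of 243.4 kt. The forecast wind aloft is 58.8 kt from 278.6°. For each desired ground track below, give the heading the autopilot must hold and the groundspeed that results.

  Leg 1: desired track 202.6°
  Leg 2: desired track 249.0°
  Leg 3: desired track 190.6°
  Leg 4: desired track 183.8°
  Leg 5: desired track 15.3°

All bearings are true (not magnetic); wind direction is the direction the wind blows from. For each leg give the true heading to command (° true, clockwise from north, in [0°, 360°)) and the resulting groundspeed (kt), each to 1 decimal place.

Leg 1: desired track 202.6°; wind correction +13.6° → command heading 216.2°, groundspeed 222.4 kt
Leg 2: desired track 249.0°; wind correction +6.9° → command heading 255.9°, groundspeed 190.5 kt
Leg 3: desired track 190.6°; wind correction +14.0° → command heading 204.6°, groundspeed 234.1 kt
Leg 4: desired track 183.8°; wind correction +13.9° → command heading 197.7°, groundspeed 241.2 kt
Leg 5: desired track 15.3°; wind correction -13.9° → command heading 1.4°, groundspeed 243.2 kt

Leg 1: heading=216.2°, groundspeed=222.4 kt
Leg 2: heading=255.9°, groundspeed=190.5 kt
Leg 3: heading=204.6°, groundspeed=234.1 kt
Leg 4: heading=197.7°, groundspeed=241.2 kt
Leg 5: heading=1.4°, groundspeed=243.2 kt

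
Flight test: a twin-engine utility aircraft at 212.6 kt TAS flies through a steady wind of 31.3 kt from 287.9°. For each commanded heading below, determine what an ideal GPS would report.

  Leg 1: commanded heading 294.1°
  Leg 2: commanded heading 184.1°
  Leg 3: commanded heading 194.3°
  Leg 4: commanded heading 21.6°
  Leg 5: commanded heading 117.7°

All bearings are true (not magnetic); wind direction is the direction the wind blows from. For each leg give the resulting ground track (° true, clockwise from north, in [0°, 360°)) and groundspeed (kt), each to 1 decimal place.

Leg 1: track=295.2°, groundspeed=181.5 kt
Leg 2: track=176.2°, groundspeed=222.2 kt
Leg 3: track=186.0°, groundspeed=216.8 kt
Leg 4: track=29.9°, groundspeed=216.9 kt
Leg 5: track=116.4°, groundspeed=243.5 kt

Leg 1: heading 294.1°; drift +1.1° → track 295.2°, groundspeed 181.5 kt
Leg 2: heading 184.1°; drift -7.9° → track 176.2°, groundspeed 222.2 kt
Leg 3: heading 194.3°; drift -8.3° → track 186.0°, groundspeed 216.8 kt
Leg 4: heading 21.6°; drift +8.3° → track 29.9°, groundspeed 216.9 kt
Leg 5: heading 117.7°; drift -1.3° → track 116.4°, groundspeed 243.5 kt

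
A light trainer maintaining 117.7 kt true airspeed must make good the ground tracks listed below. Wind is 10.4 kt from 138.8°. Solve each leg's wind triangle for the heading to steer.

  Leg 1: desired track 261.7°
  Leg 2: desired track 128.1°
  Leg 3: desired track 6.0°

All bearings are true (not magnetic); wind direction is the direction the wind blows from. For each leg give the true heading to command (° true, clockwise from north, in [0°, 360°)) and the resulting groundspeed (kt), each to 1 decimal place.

Leg 1: desired track 261.7°; wind correction -4.3° → command heading 257.4°, groundspeed 123.0 kt
Leg 2: desired track 128.1°; wind correction +0.9° → command heading 129.0°, groundspeed 107.5 kt
Leg 3: desired track 6.0°; wind correction +3.7° → command heading 9.7°, groundspeed 124.5 kt

Leg 1: heading=257.4°, groundspeed=123.0 kt
Leg 2: heading=129.0°, groundspeed=107.5 kt
Leg 3: heading=9.7°, groundspeed=124.5 kt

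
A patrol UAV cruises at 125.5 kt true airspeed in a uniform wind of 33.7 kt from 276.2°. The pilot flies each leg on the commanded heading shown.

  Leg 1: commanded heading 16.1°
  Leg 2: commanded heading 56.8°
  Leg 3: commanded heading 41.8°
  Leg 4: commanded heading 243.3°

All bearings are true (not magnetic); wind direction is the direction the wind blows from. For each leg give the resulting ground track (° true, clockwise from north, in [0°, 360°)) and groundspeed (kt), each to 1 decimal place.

Leg 1: track=30.3°, groundspeed=135.4 kt
Leg 2: track=64.8°, groundspeed=153.0 kt
Leg 3: track=52.5°, groundspeed=147.7 kt
Leg 4: track=232.6°, groundspeed=98.9 kt

Leg 1: heading 16.1°; drift +14.2° → track 30.3°, groundspeed 135.4 kt
Leg 2: heading 56.8°; drift +8.0° → track 64.8°, groundspeed 153.0 kt
Leg 3: heading 41.8°; drift +10.7° → track 52.5°, groundspeed 147.7 kt
Leg 4: heading 243.3°; drift -10.7° → track 232.6°, groundspeed 98.9 kt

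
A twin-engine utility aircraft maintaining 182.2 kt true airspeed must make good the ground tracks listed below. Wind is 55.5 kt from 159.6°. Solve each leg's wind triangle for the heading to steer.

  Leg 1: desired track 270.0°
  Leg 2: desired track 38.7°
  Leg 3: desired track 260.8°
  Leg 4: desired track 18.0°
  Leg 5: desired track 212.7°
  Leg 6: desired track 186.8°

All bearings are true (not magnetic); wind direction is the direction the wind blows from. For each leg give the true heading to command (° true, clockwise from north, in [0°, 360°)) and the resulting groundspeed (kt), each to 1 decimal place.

Leg 1: heading=253.4°, groundspeed=194.0 kt
Leg 2: heading=53.9°, groundspeed=204.4 kt
Leg 3: heading=243.4°, groundspeed=184.7 kt
Leg 4: heading=28.9°, groundspeed=222.4 kt
Leg 5: heading=198.6°, groundspeed=143.4 kt
Leg 6: heading=178.8°, groundspeed=131.1 kt

Leg 1: desired track 270.0°; wind correction -16.6° → command heading 253.4°, groundspeed 194.0 kt
Leg 2: desired track 38.7°; wind correction +15.2° → command heading 53.9°, groundspeed 204.4 kt
Leg 3: desired track 260.8°; wind correction -17.4° → command heading 243.4°, groundspeed 184.7 kt
Leg 4: desired track 18.0°; wind correction +10.9° → command heading 28.9°, groundspeed 222.4 kt
Leg 5: desired track 212.7°; wind correction -14.1° → command heading 198.6°, groundspeed 143.4 kt
Leg 6: desired track 186.8°; wind correction -8.0° → command heading 178.8°, groundspeed 131.1 kt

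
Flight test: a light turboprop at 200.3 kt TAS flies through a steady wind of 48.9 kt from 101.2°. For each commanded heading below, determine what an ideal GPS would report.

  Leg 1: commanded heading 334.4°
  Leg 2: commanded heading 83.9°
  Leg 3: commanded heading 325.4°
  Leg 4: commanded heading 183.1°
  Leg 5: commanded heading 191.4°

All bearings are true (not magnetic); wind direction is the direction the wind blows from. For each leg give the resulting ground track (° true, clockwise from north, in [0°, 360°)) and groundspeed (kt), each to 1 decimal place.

Leg 1: heading 334.4°; drift -9.7° → track 324.7°, groundspeed 232.9 kt
Leg 2: heading 83.9°; drift -5.4° → track 78.5°, groundspeed 154.3 kt
Leg 3: heading 325.4°; drift -8.2° → track 317.2°, groundspeed 237.8 kt
Leg 4: heading 183.1°; drift +14.1° → track 197.2°, groundspeed 199.4 kt
Leg 5: heading 191.4°; drift +13.7° → track 205.1°, groundspeed 206.3 kt

Leg 1: track=324.7°, groundspeed=232.9 kt
Leg 2: track=78.5°, groundspeed=154.3 kt
Leg 3: track=317.2°, groundspeed=237.8 kt
Leg 4: track=197.2°, groundspeed=199.4 kt
Leg 5: track=205.1°, groundspeed=206.3 kt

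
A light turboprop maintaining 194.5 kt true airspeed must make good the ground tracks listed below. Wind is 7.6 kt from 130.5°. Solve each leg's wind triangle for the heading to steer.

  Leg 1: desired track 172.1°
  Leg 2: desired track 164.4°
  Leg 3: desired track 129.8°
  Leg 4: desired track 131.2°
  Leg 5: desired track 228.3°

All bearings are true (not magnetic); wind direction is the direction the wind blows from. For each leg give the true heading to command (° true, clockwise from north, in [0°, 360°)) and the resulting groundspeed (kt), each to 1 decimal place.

Leg 1: heading=170.6°, groundspeed=188.8 kt
Leg 2: heading=163.2°, groundspeed=188.1 kt
Leg 3: heading=129.8°, groundspeed=186.9 kt
Leg 4: heading=131.2°, groundspeed=186.9 kt
Leg 5: heading=226.1°, groundspeed=195.4 kt

Leg 1: desired track 172.1°; wind correction -1.5° → command heading 170.6°, groundspeed 188.8 kt
Leg 2: desired track 164.4°; wind correction -1.2° → command heading 163.2°, groundspeed 188.1 kt
Leg 3: desired track 129.8°; wind correction +0.0° → command heading 129.8°, groundspeed 186.9 kt
Leg 4: desired track 131.2°; wind correction +0.0° → command heading 131.2°, groundspeed 186.9 kt
Leg 5: desired track 228.3°; wind correction -2.2° → command heading 226.1°, groundspeed 195.4 kt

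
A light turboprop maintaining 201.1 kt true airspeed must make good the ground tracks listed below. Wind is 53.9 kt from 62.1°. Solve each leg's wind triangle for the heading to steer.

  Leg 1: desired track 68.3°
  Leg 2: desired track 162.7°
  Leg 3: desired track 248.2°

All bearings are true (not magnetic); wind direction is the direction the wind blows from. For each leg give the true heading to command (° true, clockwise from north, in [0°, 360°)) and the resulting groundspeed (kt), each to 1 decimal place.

Leg 1: desired track 68.3°; wind correction -1.7° → command heading 66.6°, groundspeed 147.4 kt
Leg 2: desired track 162.7°; wind correction -15.3° → command heading 147.4°, groundspeed 203.9 kt
Leg 3: desired track 248.2°; wind correction +1.6° → command heading 249.8°, groundspeed 254.6 kt

Leg 1: heading=66.6°, groundspeed=147.4 kt
Leg 2: heading=147.4°, groundspeed=203.9 kt
Leg 3: heading=249.8°, groundspeed=254.6 kt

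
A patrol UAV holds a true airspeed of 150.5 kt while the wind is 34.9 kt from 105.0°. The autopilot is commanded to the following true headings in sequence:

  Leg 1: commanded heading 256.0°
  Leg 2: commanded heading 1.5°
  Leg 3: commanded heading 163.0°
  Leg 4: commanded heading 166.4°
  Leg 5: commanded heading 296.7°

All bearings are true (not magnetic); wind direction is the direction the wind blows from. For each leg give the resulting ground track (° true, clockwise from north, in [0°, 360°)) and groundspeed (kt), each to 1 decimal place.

Leg 1: heading 256.0°; drift +5.3° → track 261.3°, groundspeed 181.8 kt
Leg 2: heading 1.5°; drift -12.1° → track 349.4°, groundspeed 162.2 kt
Leg 3: heading 163.0°; drift +12.6° → track 175.6°, groundspeed 135.3 kt
Leg 4: heading 166.4°; drift +12.9° → track 179.3°, groundspeed 137.3 kt
Leg 5: heading 296.7°; drift -2.2° → track 294.5°, groundspeed 184.8 kt

Leg 1: track=261.3°, groundspeed=181.8 kt
Leg 2: track=349.4°, groundspeed=162.2 kt
Leg 3: track=175.6°, groundspeed=135.3 kt
Leg 4: track=179.3°, groundspeed=137.3 kt
Leg 5: track=294.5°, groundspeed=184.8 kt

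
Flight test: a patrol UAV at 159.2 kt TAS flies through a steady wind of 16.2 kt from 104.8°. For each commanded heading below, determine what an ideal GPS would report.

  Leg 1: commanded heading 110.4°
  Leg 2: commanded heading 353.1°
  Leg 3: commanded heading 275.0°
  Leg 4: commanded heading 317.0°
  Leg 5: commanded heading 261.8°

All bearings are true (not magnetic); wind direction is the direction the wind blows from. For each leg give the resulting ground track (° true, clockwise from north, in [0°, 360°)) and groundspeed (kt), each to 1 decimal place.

Leg 1: track=111.0°, groundspeed=143.1 kt
Leg 2: track=347.9°, groundspeed=165.9 kt
Leg 3: track=275.9°, groundspeed=175.2 kt
Leg 4: track=314.1°, groundspeed=173.1 kt
Leg 5: track=263.9°, groundspeed=174.2 kt

Leg 1: heading 110.4°; drift +0.6° → track 111.0°, groundspeed 143.1 kt
Leg 2: heading 353.1°; drift -5.2° → track 347.9°, groundspeed 165.9 kt
Leg 3: heading 275.0°; drift +0.9° → track 275.9°, groundspeed 175.2 kt
Leg 4: heading 317.0°; drift -2.9° → track 314.1°, groundspeed 173.1 kt
Leg 5: heading 261.8°; drift +2.1° → track 263.9°, groundspeed 174.2 kt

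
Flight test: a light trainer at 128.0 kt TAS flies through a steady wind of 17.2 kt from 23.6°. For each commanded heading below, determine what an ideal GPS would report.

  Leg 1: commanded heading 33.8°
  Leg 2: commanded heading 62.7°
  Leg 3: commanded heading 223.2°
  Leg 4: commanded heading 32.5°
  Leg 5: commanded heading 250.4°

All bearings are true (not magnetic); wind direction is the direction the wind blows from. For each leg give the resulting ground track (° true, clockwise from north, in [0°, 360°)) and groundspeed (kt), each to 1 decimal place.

Leg 1: track=35.4°, groundspeed=111.1 kt
Leg 2: track=68.1°, groundspeed=115.2 kt
Leg 3: track=220.9°, groundspeed=144.3 kt
Leg 4: track=33.9°, groundspeed=111.0 kt
Leg 5: track=245.3°, groundspeed=140.3 kt

Leg 1: heading 33.8°; drift +1.6° → track 35.4°, groundspeed 111.1 kt
Leg 2: heading 62.7°; drift +5.4° → track 68.1°, groundspeed 115.2 kt
Leg 3: heading 223.2°; drift -2.3° → track 220.9°, groundspeed 144.3 kt
Leg 4: heading 32.5°; drift +1.4° → track 33.9°, groundspeed 111.0 kt
Leg 5: heading 250.4°; drift -5.1° → track 245.3°, groundspeed 140.3 kt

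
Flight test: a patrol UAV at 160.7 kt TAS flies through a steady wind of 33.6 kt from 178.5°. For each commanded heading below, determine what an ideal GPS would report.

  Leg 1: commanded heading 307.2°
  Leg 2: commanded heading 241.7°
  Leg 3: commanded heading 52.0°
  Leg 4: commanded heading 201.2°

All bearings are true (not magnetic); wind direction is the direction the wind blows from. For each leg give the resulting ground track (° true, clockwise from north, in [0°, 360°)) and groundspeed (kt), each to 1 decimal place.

Leg 1: heading 307.2°; drift +8.2° → track 315.4°, groundspeed 183.6 kt
Leg 2: heading 241.7°; drift +11.6° → track 253.3°, groundspeed 148.6 kt
Leg 3: heading 52.0°; drift -8.5° → track 43.5°, groundspeed 182.7 kt
Leg 4: heading 201.2°; drift +5.7° → track 206.9°, groundspeed 130.3 kt

Leg 1: track=315.4°, groundspeed=183.6 kt
Leg 2: track=253.3°, groundspeed=148.6 kt
Leg 3: track=43.5°, groundspeed=182.7 kt
Leg 4: track=206.9°, groundspeed=130.3 kt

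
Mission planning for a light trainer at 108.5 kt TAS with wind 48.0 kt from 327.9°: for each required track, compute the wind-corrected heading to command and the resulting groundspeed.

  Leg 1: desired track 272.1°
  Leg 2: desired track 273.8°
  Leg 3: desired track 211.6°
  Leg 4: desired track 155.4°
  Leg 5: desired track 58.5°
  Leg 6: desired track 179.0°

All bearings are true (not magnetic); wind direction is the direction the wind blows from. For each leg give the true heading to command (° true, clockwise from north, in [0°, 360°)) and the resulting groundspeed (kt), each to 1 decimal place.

Leg 1: desired track 272.1°; wind correction +21.5° → command heading 293.6°, groundspeed 74.0 kt
Leg 2: desired track 273.8°; wind correction +21.0° → command heading 294.8°, groundspeed 73.1 kt
Leg 3: desired track 211.6°; wind correction +23.4° → command heading 235.0°, groundspeed 120.9 kt
Leg 4: desired track 155.4°; wind correction +3.3° → command heading 158.7°, groundspeed 155.9 kt
Leg 5: desired track 58.5°; wind correction -26.3° → command heading 32.2°, groundspeed 97.8 kt
Leg 6: desired track 179.0°; wind correction +13.2° → command heading 192.2°, groundspeed 146.7 kt

Leg 1: heading=293.6°, groundspeed=74.0 kt
Leg 2: heading=294.8°, groundspeed=73.1 kt
Leg 3: heading=235.0°, groundspeed=120.9 kt
Leg 4: heading=158.7°, groundspeed=155.9 kt
Leg 5: heading=32.2°, groundspeed=97.8 kt
Leg 6: heading=192.2°, groundspeed=146.7 kt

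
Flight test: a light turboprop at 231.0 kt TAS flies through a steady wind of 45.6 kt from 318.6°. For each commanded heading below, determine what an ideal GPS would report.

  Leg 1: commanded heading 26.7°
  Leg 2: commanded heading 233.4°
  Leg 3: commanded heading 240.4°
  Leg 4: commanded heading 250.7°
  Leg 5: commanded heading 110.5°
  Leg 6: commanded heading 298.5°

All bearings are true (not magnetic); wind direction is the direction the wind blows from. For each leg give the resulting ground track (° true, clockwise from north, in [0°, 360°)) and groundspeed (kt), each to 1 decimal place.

Leg 1: track=37.9°, groundspeed=218.1 kt
Leg 2: track=222.1°, groundspeed=231.7 kt
Leg 3: track=229.0°, groundspeed=226.1 kt
Leg 4: track=239.5°, groundspeed=218.0 kt
Leg 5: track=115.0°, groundspeed=272.1 kt
Leg 6: track=293.7°, groundspeed=188.8 kt

Leg 1: heading 26.7°; drift +11.2° → track 37.9°, groundspeed 218.1 kt
Leg 2: heading 233.4°; drift -11.3° → track 222.1°, groundspeed 231.7 kt
Leg 3: heading 240.4°; drift -11.4° → track 229.0°, groundspeed 226.1 kt
Leg 4: heading 250.7°; drift -11.2° → track 239.5°, groundspeed 218.0 kt
Leg 5: heading 110.5°; drift +4.5° → track 115.0°, groundspeed 272.1 kt
Leg 6: heading 298.5°; drift -4.8° → track 293.7°, groundspeed 188.8 kt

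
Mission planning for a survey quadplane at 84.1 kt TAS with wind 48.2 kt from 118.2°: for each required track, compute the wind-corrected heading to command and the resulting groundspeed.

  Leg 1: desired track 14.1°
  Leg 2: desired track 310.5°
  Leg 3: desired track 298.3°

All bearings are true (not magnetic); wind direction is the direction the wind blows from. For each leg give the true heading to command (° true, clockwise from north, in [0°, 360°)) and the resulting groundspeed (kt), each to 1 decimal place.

Leg 1: heading=47.9°, groundspeed=81.7 kt
Leg 2: heading=317.5°, groundspeed=130.6 kt
Leg 3: heading=298.4°, groundspeed=132.3 kt

Leg 1: desired track 14.1°; wind correction +33.8° → command heading 47.9°, groundspeed 81.7 kt
Leg 2: desired track 310.5°; wind correction +7.0° → command heading 317.5°, groundspeed 130.6 kt
Leg 3: desired track 298.3°; wind correction +0.1° → command heading 298.4°, groundspeed 132.3 kt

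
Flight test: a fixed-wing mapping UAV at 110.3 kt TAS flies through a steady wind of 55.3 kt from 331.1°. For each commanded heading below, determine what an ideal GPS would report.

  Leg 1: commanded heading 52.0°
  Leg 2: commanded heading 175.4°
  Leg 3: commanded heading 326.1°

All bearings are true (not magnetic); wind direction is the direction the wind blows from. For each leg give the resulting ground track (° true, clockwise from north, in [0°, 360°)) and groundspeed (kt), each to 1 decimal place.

Leg 1: heading 52.0°; drift +28.3° → track 80.3°, groundspeed 115.3 kt
Leg 2: heading 175.4°; drift -8.1° → track 167.3°, groundspeed 162.3 kt
Leg 3: heading 326.1°; drift -5.0° → track 321.1°, groundspeed 55.4 kt

Leg 1: track=80.3°, groundspeed=115.3 kt
Leg 2: track=167.3°, groundspeed=162.3 kt
Leg 3: track=321.1°, groundspeed=55.4 kt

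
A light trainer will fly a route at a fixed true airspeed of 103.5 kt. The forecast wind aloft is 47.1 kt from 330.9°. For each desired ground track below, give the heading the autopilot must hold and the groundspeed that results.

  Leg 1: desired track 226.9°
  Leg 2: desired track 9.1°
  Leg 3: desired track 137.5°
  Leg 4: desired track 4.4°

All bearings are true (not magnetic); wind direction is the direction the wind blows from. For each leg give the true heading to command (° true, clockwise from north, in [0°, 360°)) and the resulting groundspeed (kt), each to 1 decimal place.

Leg 1: desired track 226.9°; wind correction +26.2° → command heading 253.1°, groundspeed 104.3 kt
Leg 2: desired track 9.1°; wind correction -16.3° → command heading 352.8°, groundspeed 62.3 kt
Leg 3: desired track 137.5°; wind correction -6.1° → command heading 131.4°, groundspeed 148.7 kt
Leg 4: desired track 4.4°; wind correction -14.5° → command heading 349.9°, groundspeed 60.9 kt

Leg 1: heading=253.1°, groundspeed=104.3 kt
Leg 2: heading=352.8°, groundspeed=62.3 kt
Leg 3: heading=131.4°, groundspeed=148.7 kt
Leg 4: heading=349.9°, groundspeed=60.9 kt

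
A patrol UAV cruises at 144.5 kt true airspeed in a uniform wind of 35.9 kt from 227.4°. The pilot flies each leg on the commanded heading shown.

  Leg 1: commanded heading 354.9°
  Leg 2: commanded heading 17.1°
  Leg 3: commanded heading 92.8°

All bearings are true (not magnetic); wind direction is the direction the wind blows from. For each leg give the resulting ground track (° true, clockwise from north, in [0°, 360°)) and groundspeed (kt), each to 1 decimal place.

Leg 1: track=4.6°, groundspeed=168.8 kt
Leg 2: track=23.0°, groundspeed=176.4 kt
Leg 3: track=84.2°, groundspeed=171.6 kt

Leg 1: heading 354.9°; drift +9.7° → track 4.6°, groundspeed 168.8 kt
Leg 2: heading 17.1°; drift +5.9° → track 23.0°, groundspeed 176.4 kt
Leg 3: heading 92.8°; drift -8.6° → track 84.2°, groundspeed 171.6 kt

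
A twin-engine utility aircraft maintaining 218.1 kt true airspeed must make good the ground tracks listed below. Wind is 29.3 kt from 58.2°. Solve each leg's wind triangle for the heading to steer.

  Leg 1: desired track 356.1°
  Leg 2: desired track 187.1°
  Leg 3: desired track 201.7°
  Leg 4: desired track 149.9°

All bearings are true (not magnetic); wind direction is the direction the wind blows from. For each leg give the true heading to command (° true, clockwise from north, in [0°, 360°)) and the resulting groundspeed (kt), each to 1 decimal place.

Leg 1: desired track 356.1°; wind correction +6.8° → command heading 2.9°, groundspeed 202.8 kt
Leg 2: desired track 187.1°; wind correction -6.0° → command heading 181.1°, groundspeed 235.3 kt
Leg 3: desired track 201.7°; wind correction -4.6° → command heading 197.1°, groundspeed 241.0 kt
Leg 4: desired track 149.9°; wind correction -7.7° → command heading 142.2°, groundspeed 217.0 kt

Leg 1: heading=2.9°, groundspeed=202.8 kt
Leg 2: heading=181.1°, groundspeed=235.3 kt
Leg 3: heading=197.1°, groundspeed=241.0 kt
Leg 4: heading=142.2°, groundspeed=217.0 kt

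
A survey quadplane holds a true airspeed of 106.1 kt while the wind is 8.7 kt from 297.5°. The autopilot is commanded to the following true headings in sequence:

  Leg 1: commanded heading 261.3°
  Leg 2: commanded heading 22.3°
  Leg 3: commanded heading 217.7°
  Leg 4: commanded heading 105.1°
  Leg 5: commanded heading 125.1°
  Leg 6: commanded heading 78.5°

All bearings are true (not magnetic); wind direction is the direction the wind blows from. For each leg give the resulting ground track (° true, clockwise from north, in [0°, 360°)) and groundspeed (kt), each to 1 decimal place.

Leg 1: track=258.3°, groundspeed=99.2 kt
Leg 2: track=27.0°, groundspeed=105.7 kt
Leg 3: track=213.0°, groundspeed=104.9 kt
Leg 4: track=106.0°, groundspeed=114.6 kt
Leg 5: track=124.5°, groundspeed=114.7 kt
Leg 6: track=81.3°, groundspeed=113.0 kt

Leg 1: heading 261.3°; drift -3.0° → track 258.3°, groundspeed 99.2 kt
Leg 2: heading 22.3°; drift +4.7° → track 27.0°, groundspeed 105.7 kt
Leg 3: heading 217.7°; drift -4.7° → track 213.0°, groundspeed 104.9 kt
Leg 4: heading 105.1°; drift +0.9° → track 106.0°, groundspeed 114.6 kt
Leg 5: heading 125.1°; drift -0.6° → track 124.5°, groundspeed 114.7 kt
Leg 6: heading 78.5°; drift +2.8° → track 81.3°, groundspeed 113.0 kt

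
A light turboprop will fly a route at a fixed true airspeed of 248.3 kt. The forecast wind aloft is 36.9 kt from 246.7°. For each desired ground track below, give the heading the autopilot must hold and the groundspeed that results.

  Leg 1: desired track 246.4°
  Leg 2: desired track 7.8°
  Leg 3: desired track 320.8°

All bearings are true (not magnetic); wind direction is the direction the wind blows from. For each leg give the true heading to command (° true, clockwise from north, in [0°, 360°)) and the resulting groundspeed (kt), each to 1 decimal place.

Leg 1: desired track 246.4°; wind correction +0.0° → command heading 246.4°, groundspeed 211.4 kt
Leg 2: desired track 7.8°; wind correction -7.3° → command heading 0.5°, groundspeed 265.3 kt
Leg 3: desired track 320.8°; wind correction -8.2° → command heading 312.6°, groundspeed 235.6 kt

Leg 1: heading=246.4°, groundspeed=211.4 kt
Leg 2: heading=0.5°, groundspeed=265.3 kt
Leg 3: heading=312.6°, groundspeed=235.6 kt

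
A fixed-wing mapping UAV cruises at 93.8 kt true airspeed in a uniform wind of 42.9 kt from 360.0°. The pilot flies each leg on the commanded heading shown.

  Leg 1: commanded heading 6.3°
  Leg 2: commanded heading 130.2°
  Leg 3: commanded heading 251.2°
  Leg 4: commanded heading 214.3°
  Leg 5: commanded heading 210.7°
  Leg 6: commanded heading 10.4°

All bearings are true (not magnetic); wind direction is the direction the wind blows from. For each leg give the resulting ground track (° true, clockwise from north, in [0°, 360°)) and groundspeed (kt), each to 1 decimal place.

Leg 1: track=11.6°, groundspeed=51.4 kt
Leg 2: track=145.3°, groundspeed=125.8 kt
Leg 3: track=230.5°, groundspeed=115.0 kt
Leg 4: track=203.7°, groundspeed=131.5 kt
Leg 5: track=201.2°, groundspeed=132.5 kt
Leg 6: track=18.9°, groundspeed=52.2 kt

Leg 1: heading 6.3°; drift +5.3° → track 11.6°, groundspeed 51.4 kt
Leg 2: heading 130.2°; drift +15.1° → track 145.3°, groundspeed 125.8 kt
Leg 3: heading 251.2°; drift -20.7° → track 230.5°, groundspeed 115.0 kt
Leg 4: heading 214.3°; drift -10.6° → track 203.7°, groundspeed 131.5 kt
Leg 5: heading 210.7°; drift -9.5° → track 201.2°, groundspeed 132.5 kt
Leg 6: heading 10.4°; drift +8.5° → track 18.9°, groundspeed 52.2 kt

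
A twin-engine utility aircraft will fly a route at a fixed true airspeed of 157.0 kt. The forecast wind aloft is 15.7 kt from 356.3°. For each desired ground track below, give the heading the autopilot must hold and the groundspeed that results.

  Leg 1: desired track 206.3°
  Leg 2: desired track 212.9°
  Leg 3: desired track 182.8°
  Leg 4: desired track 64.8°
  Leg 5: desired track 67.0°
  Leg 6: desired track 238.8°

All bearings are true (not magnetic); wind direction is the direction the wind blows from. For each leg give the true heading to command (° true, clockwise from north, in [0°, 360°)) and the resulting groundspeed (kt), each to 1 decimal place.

Leg 1: desired track 206.3°; wind correction +2.9° → command heading 209.2°, groundspeed 170.4 kt
Leg 2: desired track 212.9°; wind correction +3.4° → command heading 216.3°, groundspeed 169.3 kt
Leg 3: desired track 182.8°; wind correction +0.6° → command heading 183.4°, groundspeed 172.6 kt
Leg 4: desired track 64.8°; wind correction -5.3° → command heading 59.5°, groundspeed 150.6 kt
Leg 5: desired track 67.0°; wind correction -5.4° → command heading 61.6°, groundspeed 151.1 kt
Leg 6: desired track 238.8°; wind correction +5.1° → command heading 243.9°, groundspeed 163.6 kt

Leg 1: heading=209.2°, groundspeed=170.4 kt
Leg 2: heading=216.3°, groundspeed=169.3 kt
Leg 3: heading=183.4°, groundspeed=172.6 kt
Leg 4: heading=59.5°, groundspeed=150.6 kt
Leg 5: heading=61.6°, groundspeed=151.1 kt
Leg 6: heading=243.9°, groundspeed=163.6 kt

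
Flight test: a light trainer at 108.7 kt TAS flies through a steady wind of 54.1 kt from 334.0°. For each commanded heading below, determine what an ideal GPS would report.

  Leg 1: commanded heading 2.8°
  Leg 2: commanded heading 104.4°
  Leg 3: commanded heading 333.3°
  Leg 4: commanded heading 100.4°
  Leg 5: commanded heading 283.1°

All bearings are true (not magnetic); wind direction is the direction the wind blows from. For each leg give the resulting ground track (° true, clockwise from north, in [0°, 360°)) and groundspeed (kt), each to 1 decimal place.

Leg 1: track=25.8°, groundspeed=66.6 kt
Leg 2: track=120.4°, groundspeed=149.6 kt
Leg 3: track=332.6°, groundspeed=54.6 kt
Leg 4: track=117.6°, groundspeed=147.4 kt
Leg 5: track=253.7°, groundspeed=85.6 kt

Leg 1: heading 2.8°; drift +23.0° → track 25.8°, groundspeed 66.6 kt
Leg 2: heading 104.4°; drift +16.0° → track 120.4°, groundspeed 149.6 kt
Leg 3: heading 333.3°; drift -0.7° → track 332.6°, groundspeed 54.6 kt
Leg 4: heading 100.4°; drift +17.2° → track 117.6°, groundspeed 147.4 kt
Leg 5: heading 283.1°; drift -29.4° → track 253.7°, groundspeed 85.6 kt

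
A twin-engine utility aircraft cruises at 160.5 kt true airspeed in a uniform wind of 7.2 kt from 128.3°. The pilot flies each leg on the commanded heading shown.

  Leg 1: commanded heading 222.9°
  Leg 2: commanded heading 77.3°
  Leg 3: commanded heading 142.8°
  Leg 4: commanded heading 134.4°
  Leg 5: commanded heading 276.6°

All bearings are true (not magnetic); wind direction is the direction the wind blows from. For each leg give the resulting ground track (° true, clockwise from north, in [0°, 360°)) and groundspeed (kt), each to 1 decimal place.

Leg 1: track=225.5°, groundspeed=161.2 kt
Leg 2: track=75.2°, groundspeed=156.1 kt
Leg 3: track=143.5°, groundspeed=153.5 kt
Leg 4: track=134.7°, groundspeed=153.3 kt
Leg 5: track=277.9°, groundspeed=166.7 kt

Leg 1: heading 222.9°; drift +2.6° → track 225.5°, groundspeed 161.2 kt
Leg 2: heading 77.3°; drift -2.1° → track 75.2°, groundspeed 156.1 kt
Leg 3: heading 142.8°; drift +0.7° → track 143.5°, groundspeed 153.5 kt
Leg 4: heading 134.4°; drift +0.3° → track 134.7°, groundspeed 153.3 kt
Leg 5: heading 276.6°; drift +1.3° → track 277.9°, groundspeed 166.7 kt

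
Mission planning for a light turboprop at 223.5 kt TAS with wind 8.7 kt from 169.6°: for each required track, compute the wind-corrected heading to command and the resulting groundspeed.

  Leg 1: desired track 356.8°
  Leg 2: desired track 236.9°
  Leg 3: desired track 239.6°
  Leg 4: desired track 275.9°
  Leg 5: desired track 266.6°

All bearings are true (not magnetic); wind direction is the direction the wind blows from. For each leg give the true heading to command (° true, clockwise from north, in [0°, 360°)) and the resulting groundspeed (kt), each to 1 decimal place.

Leg 1: desired track 356.8°; wind correction +0.3° → command heading 357.1°, groundspeed 232.1 kt
Leg 2: desired track 236.9°; wind correction -2.1° → command heading 234.8°, groundspeed 220.0 kt
Leg 3: desired track 239.6°; wind correction -2.1° → command heading 237.5°, groundspeed 220.4 kt
Leg 4: desired track 275.9°; wind correction -2.1° → command heading 273.8°, groundspeed 225.8 kt
Leg 5: desired track 266.6°; wind correction -2.2° → command heading 264.4°, groundspeed 224.4 kt

Leg 1: heading=357.1°, groundspeed=232.1 kt
Leg 2: heading=234.8°, groundspeed=220.0 kt
Leg 3: heading=237.5°, groundspeed=220.4 kt
Leg 4: heading=273.8°, groundspeed=225.8 kt
Leg 5: heading=264.4°, groundspeed=224.4 kt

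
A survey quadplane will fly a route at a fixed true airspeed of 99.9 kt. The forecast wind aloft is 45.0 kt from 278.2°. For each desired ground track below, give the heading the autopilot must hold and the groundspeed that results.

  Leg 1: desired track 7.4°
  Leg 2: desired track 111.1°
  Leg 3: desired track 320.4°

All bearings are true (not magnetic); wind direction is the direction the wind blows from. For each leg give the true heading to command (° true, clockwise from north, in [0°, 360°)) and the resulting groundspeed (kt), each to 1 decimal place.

Leg 1: desired track 7.4°; wind correction -26.8° → command heading 340.6°, groundspeed 88.6 kt
Leg 2: desired track 111.1°; wind correction +5.8° → command heading 116.9°, groundspeed 143.3 kt
Leg 3: desired track 320.4°; wind correction -17.6° → command heading 302.8°, groundspeed 61.9 kt

Leg 1: heading=340.6°, groundspeed=88.6 kt
Leg 2: heading=116.9°, groundspeed=143.3 kt
Leg 3: heading=302.8°, groundspeed=61.9 kt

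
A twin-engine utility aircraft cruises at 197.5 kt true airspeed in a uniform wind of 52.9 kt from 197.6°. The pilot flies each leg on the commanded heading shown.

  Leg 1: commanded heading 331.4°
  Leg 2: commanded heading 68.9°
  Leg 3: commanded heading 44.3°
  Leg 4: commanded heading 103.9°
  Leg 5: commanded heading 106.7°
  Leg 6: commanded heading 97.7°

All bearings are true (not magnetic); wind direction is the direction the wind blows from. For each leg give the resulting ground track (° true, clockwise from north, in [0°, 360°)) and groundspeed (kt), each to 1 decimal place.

Leg 1: track=340.7°, groundspeed=237.2 kt
Leg 2: track=58.7°, groundspeed=234.2 kt
Leg 3: track=38.8°, groundspeed=245.9 kt
Leg 4: track=89.2°, groundspeed=207.7 kt
Leg 5: track=91.8°, groundspeed=205.3 kt
Leg 6: track=83.5°, groundspeed=213.1 kt

Leg 1: heading 331.4°; drift +9.3° → track 340.7°, groundspeed 237.2 kt
Leg 2: heading 68.9°; drift -10.2° → track 58.7°, groundspeed 234.2 kt
Leg 3: heading 44.3°; drift -5.5° → track 38.8°, groundspeed 245.9 kt
Leg 4: heading 103.9°; drift -14.7° → track 89.2°, groundspeed 207.7 kt
Leg 5: heading 106.7°; drift -14.9° → track 91.8°, groundspeed 205.3 kt
Leg 6: heading 97.7°; drift -14.2° → track 83.5°, groundspeed 213.1 kt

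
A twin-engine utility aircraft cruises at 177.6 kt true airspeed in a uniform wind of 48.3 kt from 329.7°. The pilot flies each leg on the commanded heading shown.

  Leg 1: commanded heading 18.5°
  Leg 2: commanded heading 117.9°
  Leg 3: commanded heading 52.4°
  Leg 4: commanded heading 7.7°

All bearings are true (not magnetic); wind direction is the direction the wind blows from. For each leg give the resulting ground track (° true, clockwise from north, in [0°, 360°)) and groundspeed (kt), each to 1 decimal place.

Leg 1: heading 18.5°; drift +14.0° → track 32.5°, groundspeed 150.2 kt
Leg 2: heading 117.9°; drift +6.6° → track 124.5°, groundspeed 220.1 kt
Leg 3: heading 52.4°; drift +15.6° → track 68.0°, groundspeed 178.0 kt
Leg 4: heading 7.7°; drift +12.0° → track 19.7°, groundspeed 142.7 kt

Leg 1: track=32.5°, groundspeed=150.2 kt
Leg 2: track=124.5°, groundspeed=220.1 kt
Leg 3: track=68.0°, groundspeed=178.0 kt
Leg 4: track=19.7°, groundspeed=142.7 kt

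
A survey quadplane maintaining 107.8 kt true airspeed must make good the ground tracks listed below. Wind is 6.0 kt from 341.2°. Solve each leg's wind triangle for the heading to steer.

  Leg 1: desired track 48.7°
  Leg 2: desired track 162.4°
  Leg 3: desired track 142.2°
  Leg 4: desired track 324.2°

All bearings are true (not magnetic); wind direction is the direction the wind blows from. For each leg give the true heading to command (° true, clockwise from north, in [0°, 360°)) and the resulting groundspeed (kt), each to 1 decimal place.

Leg 1: heading=45.8°, groundspeed=105.4 kt
Leg 2: heading=162.5°, groundspeed=113.8 kt
Leg 3: heading=141.2°, groundspeed=113.5 kt
Leg 4: heading=325.1°, groundspeed=102.0 kt

Leg 1: desired track 48.7°; wind correction -2.9° → command heading 45.8°, groundspeed 105.4 kt
Leg 2: desired track 162.4°; wind correction +0.1° → command heading 162.5°, groundspeed 113.8 kt
Leg 3: desired track 142.2°; wind correction -1.0° → command heading 141.2°, groundspeed 113.5 kt
Leg 4: desired track 324.2°; wind correction +0.9° → command heading 325.1°, groundspeed 102.0 kt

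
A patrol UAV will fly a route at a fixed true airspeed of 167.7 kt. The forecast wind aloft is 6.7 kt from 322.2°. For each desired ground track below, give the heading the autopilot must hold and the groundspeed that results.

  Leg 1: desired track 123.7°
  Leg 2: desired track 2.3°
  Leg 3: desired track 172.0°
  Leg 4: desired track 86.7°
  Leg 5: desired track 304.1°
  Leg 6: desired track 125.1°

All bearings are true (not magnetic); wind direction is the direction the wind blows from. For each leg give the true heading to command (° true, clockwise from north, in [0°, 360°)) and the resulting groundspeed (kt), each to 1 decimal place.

Leg 1: heading=123.0°, groundspeed=174.0 kt
Leg 2: heading=0.8°, groundspeed=162.5 kt
Leg 3: heading=173.1°, groundspeed=173.5 kt
Leg 4: heading=84.8°, groundspeed=171.4 kt
Leg 5: heading=304.8°, groundspeed=161.3 kt
Leg 6: heading=124.4°, groundspeed=174.1 kt

Leg 1: desired track 123.7°; wind correction -0.7° → command heading 123.0°, groundspeed 174.0 kt
Leg 2: desired track 2.3°; wind correction -1.5° → command heading 0.8°, groundspeed 162.5 kt
Leg 3: desired track 172.0°; wind correction +1.1° → command heading 173.1°, groundspeed 173.5 kt
Leg 4: desired track 86.7°; wind correction -1.9° → command heading 84.8°, groundspeed 171.4 kt
Leg 5: desired track 304.1°; wind correction +0.7° → command heading 304.8°, groundspeed 161.3 kt
Leg 6: desired track 125.1°; wind correction -0.7° → command heading 124.4°, groundspeed 174.1 kt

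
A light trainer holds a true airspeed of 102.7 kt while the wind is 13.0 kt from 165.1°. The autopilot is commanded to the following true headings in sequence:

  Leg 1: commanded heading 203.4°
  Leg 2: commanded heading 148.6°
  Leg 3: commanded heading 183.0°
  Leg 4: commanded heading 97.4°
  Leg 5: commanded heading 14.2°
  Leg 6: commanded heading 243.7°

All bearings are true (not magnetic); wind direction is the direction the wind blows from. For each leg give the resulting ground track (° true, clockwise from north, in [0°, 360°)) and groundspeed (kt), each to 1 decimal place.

Leg 1: heading 203.4°; drift +5.0° → track 208.4°, groundspeed 92.8 kt
Leg 2: heading 148.6°; drift -2.3° → track 146.3°, groundspeed 90.3 kt
Leg 3: heading 183.0°; drift +2.5° → track 185.5°, groundspeed 90.4 kt
Leg 4: heading 97.4°; drift -7.0° → track 90.4°, groundspeed 98.5 kt
Leg 5: heading 14.2°; drift -3.2° → track 11.0°, groundspeed 114.2 kt
Leg 6: heading 243.7°; drift +7.3° → track 251.0°, groundspeed 100.9 kt

Leg 1: track=208.4°, groundspeed=92.8 kt
Leg 2: track=146.3°, groundspeed=90.3 kt
Leg 3: track=185.5°, groundspeed=90.4 kt
Leg 4: track=90.4°, groundspeed=98.5 kt
Leg 5: track=11.0°, groundspeed=114.2 kt
Leg 6: track=251.0°, groundspeed=100.9 kt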